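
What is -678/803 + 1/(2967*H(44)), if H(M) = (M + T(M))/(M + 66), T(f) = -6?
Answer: -38176729/45267519 ≈ -0.84336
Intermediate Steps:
H(M) = (-6 + M)/(66 + M) (H(M) = (M - 6)/(M + 66) = (-6 + M)/(66 + M))
-678/803 + 1/(2967*H(44)) = -678/803 + 1/(2967*(((-6 + 44)/(66 + 44)))) = -678*1/803 + 1/(2967*((38/110))) = -678/803 + 1/(2967*(((1/110)*38))) = -678/803 + 1/(2967*(19/55)) = -678/803 + (1/2967)*(55/19) = -678/803 + 55/56373 = -38176729/45267519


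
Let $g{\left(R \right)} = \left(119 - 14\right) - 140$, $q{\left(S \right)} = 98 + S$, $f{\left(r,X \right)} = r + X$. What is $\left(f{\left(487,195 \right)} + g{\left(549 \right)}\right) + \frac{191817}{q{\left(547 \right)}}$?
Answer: $\frac{203044}{215} \approx 944.39$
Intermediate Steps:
$f{\left(r,X \right)} = X + r$
$g{\left(R \right)} = -35$ ($g{\left(R \right)} = 105 - 140 = -35$)
$\left(f{\left(487,195 \right)} + g{\left(549 \right)}\right) + \frac{191817}{q{\left(547 \right)}} = \left(\left(195 + 487\right) - 35\right) + \frac{191817}{98 + 547} = \left(682 - 35\right) + \frac{191817}{645} = 647 + 191817 \cdot \frac{1}{645} = 647 + \frac{63939}{215} = \frac{203044}{215}$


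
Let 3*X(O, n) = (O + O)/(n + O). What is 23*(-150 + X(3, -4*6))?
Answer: -72496/21 ≈ -3452.2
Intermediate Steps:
X(O, n) = 2*O/(3*(O + n)) (X(O, n) = ((O + O)/(n + O))/3 = ((2*O)/(O + n))/3 = (2*O/(O + n))/3 = 2*O/(3*(O + n)))
23*(-150 + X(3, -4*6)) = 23*(-150 + (2/3)*3/(3 - 4*6)) = 23*(-150 + (2/3)*3/(3 - 24)) = 23*(-150 + (2/3)*3/(-21)) = 23*(-150 + (2/3)*3*(-1/21)) = 23*(-150 - 2/21) = 23*(-3152/21) = -72496/21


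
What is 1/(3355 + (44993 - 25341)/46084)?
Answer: 11521/38657868 ≈ 0.00029802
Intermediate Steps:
1/(3355 + (44993 - 25341)/46084) = 1/(3355 + 19652*(1/46084)) = 1/(3355 + 4913/11521) = 1/(38657868/11521) = 11521/38657868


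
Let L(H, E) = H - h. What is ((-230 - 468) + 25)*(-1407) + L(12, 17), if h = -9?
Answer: 946932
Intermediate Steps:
L(H, E) = 9 + H (L(H, E) = H - 1*(-9) = H + 9 = 9 + H)
((-230 - 468) + 25)*(-1407) + L(12, 17) = ((-230 - 468) + 25)*(-1407) + (9 + 12) = (-698 + 25)*(-1407) + 21 = -673*(-1407) + 21 = 946911 + 21 = 946932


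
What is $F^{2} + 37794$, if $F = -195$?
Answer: $75819$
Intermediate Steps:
$F^{2} + 37794 = \left(-195\right)^{2} + 37794 = 38025 + 37794 = 75819$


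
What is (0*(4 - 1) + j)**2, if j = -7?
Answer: 49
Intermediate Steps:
(0*(4 - 1) + j)**2 = (0*(4 - 1) - 7)**2 = (0*3 - 7)**2 = (0 - 7)**2 = (-7)**2 = 49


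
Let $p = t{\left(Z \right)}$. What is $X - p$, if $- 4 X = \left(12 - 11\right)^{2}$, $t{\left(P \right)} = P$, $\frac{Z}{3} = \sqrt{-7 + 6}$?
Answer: $- \frac{1}{4} - 3 i \approx -0.25 - 3.0 i$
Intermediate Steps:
$Z = 3 i$ ($Z = 3 \sqrt{-7 + 6} = 3 \sqrt{-1} = 3 i \approx 3.0 i$)
$p = 3 i \approx 3.0 i$
$X = - \frac{1}{4}$ ($X = - \frac{\left(12 - 11\right)^{2}}{4} = - \frac{1^{2}}{4} = \left(- \frac{1}{4}\right) 1 = - \frac{1}{4} \approx -0.25$)
$X - p = - \frac{1}{4} - 3 i$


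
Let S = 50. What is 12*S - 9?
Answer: 591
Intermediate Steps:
12*S - 9 = 12*50 - 9 = 600 - 9 = 591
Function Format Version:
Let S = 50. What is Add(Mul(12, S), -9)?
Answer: 591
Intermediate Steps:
Add(Mul(12, S), -9) = Add(Mul(12, 50), -9) = Add(600, -9) = 591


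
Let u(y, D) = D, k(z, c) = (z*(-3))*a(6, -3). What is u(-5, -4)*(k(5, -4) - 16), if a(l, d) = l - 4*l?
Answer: -1016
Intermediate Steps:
a(l, d) = -3*l
k(z, c) = 54*z (k(z, c) = (z*(-3))*(-3*6) = -3*z*(-18) = 54*z)
u(-5, -4)*(k(5, -4) - 16) = -4*(54*5 - 16) = -4*(270 - 16) = -4*254 = -1016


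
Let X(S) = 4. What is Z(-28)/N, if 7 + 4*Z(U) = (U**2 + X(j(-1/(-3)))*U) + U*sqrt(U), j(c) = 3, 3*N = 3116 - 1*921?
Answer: 399/1756 - 42*I*sqrt(7)/2195 ≈ 0.22722 - 0.050625*I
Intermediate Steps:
N = 2195/3 (N = (3116 - 1*921)/3 = (3116 - 921)/3 = (1/3)*2195 = 2195/3 ≈ 731.67)
Z(U) = -7/4 + U + U**2/4 + U**(3/2)/4 (Z(U) = -7/4 + ((U**2 + 4*U) + U*sqrt(U))/4 = -7/4 + ((U**2 + 4*U) + U**(3/2))/4 = -7/4 + (U**2 + U**(3/2) + 4*U)/4 = -7/4 + (U + U**2/4 + U**(3/2)/4) = -7/4 + U + U**2/4 + U**(3/2)/4)
Z(-28)/N = (-7/4 - 28 + (1/4)*(-28)**2 + (-28)**(3/2)/4)/(2195/3) = (-7/4 - 28 + (1/4)*784 + (-56*I*sqrt(7))/4)*(3/2195) = (-7/4 - 28 + 196 - 14*I*sqrt(7))*(3/2195) = (665/4 - 14*I*sqrt(7))*(3/2195) = 399/1756 - 42*I*sqrt(7)/2195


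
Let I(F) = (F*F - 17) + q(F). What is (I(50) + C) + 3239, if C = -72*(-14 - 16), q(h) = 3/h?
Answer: 394103/50 ≈ 7882.1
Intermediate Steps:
C = 2160 (C = -72*(-30) = 2160)
I(F) = -17 + F² + 3/F (I(F) = (F*F - 17) + 3/F = (F² - 17) + 3/F = (-17 + F²) + 3/F = -17 + F² + 3/F)
(I(50) + C) + 3239 = ((-17 + 50² + 3/50) + 2160) + 3239 = ((-17 + 2500 + 3*(1/50)) + 2160) + 3239 = ((-17 + 2500 + 3/50) + 2160) + 3239 = (124153/50 + 2160) + 3239 = 232153/50 + 3239 = 394103/50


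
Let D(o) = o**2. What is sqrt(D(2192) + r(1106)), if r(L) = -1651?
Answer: sqrt(4803213) ≈ 2191.6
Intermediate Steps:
sqrt(D(2192) + r(1106)) = sqrt(2192**2 - 1651) = sqrt(4804864 - 1651) = sqrt(4803213)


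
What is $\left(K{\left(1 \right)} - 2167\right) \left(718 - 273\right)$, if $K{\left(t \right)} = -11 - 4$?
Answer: $-970990$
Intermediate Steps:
$K{\left(t \right)} = -15$
$\left(K{\left(1 \right)} - 2167\right) \left(718 - 273\right) = \left(-15 - 2167\right) \left(718 - 273\right) = \left(-2182\right) 445 = -970990$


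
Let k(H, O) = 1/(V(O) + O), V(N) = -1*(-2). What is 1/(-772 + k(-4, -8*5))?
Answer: -38/29337 ≈ -0.0012953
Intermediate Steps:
V(N) = 2
k(H, O) = 1/(2 + O)
1/(-772 + k(-4, -8*5)) = 1/(-772 + 1/(2 - 8*5)) = 1/(-772 + 1/(2 - 40)) = 1/(-772 + 1/(-38)) = 1/(-772 - 1/38) = 1/(-29337/38) = -38/29337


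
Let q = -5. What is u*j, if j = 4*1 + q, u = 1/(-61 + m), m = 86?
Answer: -1/25 ≈ -0.040000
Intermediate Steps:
u = 1/25 (u = 1/(-61 + 86) = 1/25 ≈ 0.040000)
j = -1 (j = 4*1 - 5 = 4 - 5 = -1)
u*j = (1/25)*(-1) = -1/25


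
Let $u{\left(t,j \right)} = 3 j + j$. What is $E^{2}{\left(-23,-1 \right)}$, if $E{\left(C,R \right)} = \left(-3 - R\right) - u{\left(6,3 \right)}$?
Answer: $196$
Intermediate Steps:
$u{\left(t,j \right)} = 4 j$
$E{\left(C,R \right)} = -15 - R$ ($E{\left(C,R \right)} = \left(-3 - R\right) - 4 \cdot 3 = \left(-3 - R\right) - 12 = -15 - R$)
$E^{2}{\left(-23,-1 \right)} = \left(-15 - -1\right)^{2} = \left(-15 + 1\right)^{2} = \left(-14\right)^{2} = 196$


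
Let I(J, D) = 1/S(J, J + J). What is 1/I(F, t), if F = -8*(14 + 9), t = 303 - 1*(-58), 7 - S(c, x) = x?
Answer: 375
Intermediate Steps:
S(c, x) = 7 - x
t = 361 (t = 303 + 58 = 361)
F = -184 (F = -8*23 = -184)
I(J, D) = 1/(7 - 2*J) (I(J, D) = 1/(7 - (J + J)) = 1/(7 - 2*J))
1/I(F, t) = 1/(-1/(-7 + 2*(-184))) = 1/(-1/(-7 - 368)) = 1/(-1/(-375)) = 1/(-1*(-1/375)) = 1/(1/375) = 375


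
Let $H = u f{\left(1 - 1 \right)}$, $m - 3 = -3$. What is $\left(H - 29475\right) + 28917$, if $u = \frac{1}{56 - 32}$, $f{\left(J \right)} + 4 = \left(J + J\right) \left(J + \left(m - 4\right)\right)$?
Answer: $- \frac{3349}{6} \approx -558.17$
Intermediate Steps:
$m = 0$ ($m = 3 - 3 = 0$)
$f{\left(J \right)} = -4 + 2 J \left(-4 + J\right)$ ($f{\left(J \right)} = -4 + \left(J + J\right) \left(J + \left(0 - 4\right)\right) = -4 + 2 J \left(J + \left(0 - 4\right)\right) = -4 + 2 J \left(J - 4\right) = -4 + 2 J \left(-4 + J\right)$)
$u = \frac{1}{24} \approx 0.041667$
$H = - \frac{1}{6}$ ($H = \frac{-4 - 8 \left(1 - 1\right) + 2 \left(1 - 1\right)^{2}}{24} = \frac{-4 - 0 + 2 \cdot 0^{2}}{24} = \frac{-4 + 0 + 2 \cdot 0}{24} = \frac{-4 + 0 + 0}{24} = \frac{1}{24} \left(-4\right) = - \frac{1}{6} \approx -0.16667$)
$\left(H - 29475\right) + 28917 = \left(- \frac{1}{6} - 29475\right) + 28917 = - \frac{176851}{6} + 28917 = - \frac{3349}{6}$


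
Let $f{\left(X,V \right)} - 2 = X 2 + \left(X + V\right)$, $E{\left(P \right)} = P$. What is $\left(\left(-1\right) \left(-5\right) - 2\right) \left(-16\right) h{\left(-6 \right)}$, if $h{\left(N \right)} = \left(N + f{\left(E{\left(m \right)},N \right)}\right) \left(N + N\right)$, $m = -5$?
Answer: $-14400$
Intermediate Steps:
$f{\left(X,V \right)} = 2 + V + 3 X$ ($f{\left(X,V \right)} = 2 + \left(X 2 + \left(X + V\right)\right) = 2 + \left(2 X + \left(V + X\right)\right) = 2 + \left(V + 3 X\right) = 2 + V + 3 X$)
$h{\left(N \right)} = 2 N \left(-13 + 2 N\right)$ ($h{\left(N \right)} = \left(N + \left(2 + N + 3 \left(-5\right)\right)\right) \left(N + N\right) = \left(N + \left(2 + N - 15\right)\right) 2 N = \left(N + \left(-13 + N\right)\right) 2 N = \left(-13 + 2 N\right) 2 N = 2 N \left(-13 + 2 N\right)$)
$\left(\left(-1\right) \left(-5\right) - 2\right) \left(-16\right) h{\left(-6 \right)} = \left(\left(-1\right) \left(-5\right) - 2\right) \left(-16\right) 2 \left(-6\right) \left(-13 + 2 \left(-6\right)\right) = \left(5 - 2\right) \left(-16\right) 2 \left(-6\right) \left(-13 - 12\right) = 3 \left(-16\right) 2 \left(-6\right) \left(-25\right) = \left(-48\right) 300 = -14400$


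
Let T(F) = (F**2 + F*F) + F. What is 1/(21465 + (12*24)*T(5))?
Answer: 1/37305 ≈ 2.6806e-5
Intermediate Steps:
T(F) = F + 2*F**2 (T(F) = (F**2 + F**2) + F = 2*F**2 + F = F + 2*F**2)
1/(21465 + (12*24)*T(5)) = 1/(21465 + (12*24)*(5*(1 + 2*5))) = 1/(21465 + 288*(5*(1 + 10))) = 1/(21465 + 288*(5*11)) = 1/(21465 + 288*55) = 1/(21465 + 15840) = 1/37305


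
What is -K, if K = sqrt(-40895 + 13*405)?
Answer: -I*sqrt(35630) ≈ -188.76*I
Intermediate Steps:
K = I*sqrt(35630) (K = sqrt(-40895 + 5265) = sqrt(-35630) = I*sqrt(35630) ≈ 188.76*I)
-K = -I*sqrt(35630)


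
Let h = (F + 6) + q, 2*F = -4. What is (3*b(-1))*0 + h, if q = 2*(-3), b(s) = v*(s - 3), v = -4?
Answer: -2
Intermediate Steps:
F = -2 (F = (½)*(-4) = -2)
b(s) = 12 - 4*s (b(s) = -4*(s - 3) = -4*(-3 + s) = 12 - 4*s)
q = -6
h = -2 (h = (-2 + 6) - 6 = 4 - 6 = -2)
(3*b(-1))*0 + h = (3*(12 - 4*(-1)))*0 - 2 = (3*(12 + 4))*0 - 2 = (3*16)*0 - 2 = 48*0 - 2 = 0 - 2 = -2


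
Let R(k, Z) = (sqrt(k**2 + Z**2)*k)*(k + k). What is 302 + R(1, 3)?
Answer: 302 + 2*sqrt(10) ≈ 308.32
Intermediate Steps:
R(k, Z) = 2*k**2*sqrt(Z**2 + k**2) (R(k, Z) = (sqrt(Z**2 + k**2)*k)*(2*k) = (k*sqrt(Z**2 + k**2))*(2*k) = 2*k**2*sqrt(Z**2 + k**2))
302 + R(1, 3) = 302 + 2*1**2*sqrt(3**2 + 1**2) = 302 + 2*1*sqrt(9 + 1) = 302 + 2*1*sqrt(10) = 302 + 2*sqrt(10)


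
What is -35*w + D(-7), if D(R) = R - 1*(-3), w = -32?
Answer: 1116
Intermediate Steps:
D(R) = 3 + R (D(R) = R + 3 = 3 + R)
-35*w + D(-7) = -35*(-32) + (3 - 7) = 1120 - 4 = 1116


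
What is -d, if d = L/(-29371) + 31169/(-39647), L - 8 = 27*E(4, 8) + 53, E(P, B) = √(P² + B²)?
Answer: 917883166/1164472037 + 108*√5/29371 ≈ 0.79646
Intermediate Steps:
E(P, B) = √(B² + P²)
L = 61 + 108*√5 (L = 8 + (27*√(8² + 4²) + 53) = 8 + (27*√(64 + 16) + 53) = 8 + (27*√80 + 53) = 8 + (27*(4*√5) + 53) = 8 + (108*√5 + 53) = 8 + (53 + 108*√5) = 61 + 108*√5 ≈ 302.50)
d = -917883166/1164472037 - 108*√5/29371 (d = (61 + 108*√5)/(-29371) + 31169/(-39647) = (61 + 108*√5)*(-1/29371) + 31169*(-1/39647) = (-61/29371 - 108*√5/29371) - 31169/39647 = -917883166/1164472037 - 108*√5/29371 ≈ -0.79646)
-d = -(-917883166/1164472037 - 108*√5/29371) = 917883166/1164472037 + 108*√5/29371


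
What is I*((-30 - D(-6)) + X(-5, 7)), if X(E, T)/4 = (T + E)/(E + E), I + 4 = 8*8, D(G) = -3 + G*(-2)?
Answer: -2388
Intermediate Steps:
D(G) = -3 - 2*G
I = 60 (I = -4 + 8*8 = -4 + 64 = 60)
X(E, T) = 2*(E + T)/E (X(E, T) = 4*((T + E)/(E + E)) = 4*((E + T)/((2*E))) = 4*((E + T)*(1/(2*E))) = 4*((E + T)/(2*E)) = 2*(E + T)/E)
I*((-30 - D(-6)) + X(-5, 7)) = 60*((-30 - (-3 - 2*(-6))) + (2 + 2*7/(-5))) = 60*((-30 - (-3 + 12)) + (2 + 2*7*(-1/5))) = 60*((-30 - 1*9) + (2 - 14/5)) = 60*((-30 - 9) - 4/5) = 60*(-39 - 4/5) = 60*(-199/5) = -2388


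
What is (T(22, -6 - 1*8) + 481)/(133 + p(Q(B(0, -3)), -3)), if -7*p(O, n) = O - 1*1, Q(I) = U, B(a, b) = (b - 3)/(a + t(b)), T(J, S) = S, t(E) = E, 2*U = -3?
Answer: 6538/1867 ≈ 3.5019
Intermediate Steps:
U = -3/2 (U = (½)*(-3) = -3/2 ≈ -1.5000)
B(a, b) = (-3 + b)/(a + b) (B(a, b) = (b - 3)/(a + b) = (-3 + b)/(a + b))
Q(I) = -3/2
p(O, n) = ⅐ - O/7 (p(O, n) = -(O - 1*1)/7 = -(O - 1)/7 = -(-1 + O)/7 = ⅐ - O/7)
(T(22, -6 - 1*8) + 481)/(133 + p(Q(B(0, -3)), -3)) = ((-6 - 1*8) + 481)/(133 + (⅐ - ⅐*(-3/2))) = ((-6 - 8) + 481)/(133 + (⅐ + 3/14)) = (-14 + 481)/(133 + 5/14) = 467/(1867/14) = 467*(14/1867) = 6538/1867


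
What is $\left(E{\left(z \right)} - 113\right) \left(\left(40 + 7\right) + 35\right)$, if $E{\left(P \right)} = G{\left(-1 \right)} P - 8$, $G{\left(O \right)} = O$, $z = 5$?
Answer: $-10332$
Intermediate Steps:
$E{\left(P \right)} = -8 - P$ ($E{\left(P \right)} = - P - 8 = -8 - P$)
$\left(E{\left(z \right)} - 113\right) \left(\left(40 + 7\right) + 35\right) = \left(\left(-8 - 5\right) - 113\right) \left(\left(40 + 7\right) + 35\right) = \left(\left(-8 - 5\right) - 113\right) \left(47 + 35\right) = \left(-13 - 113\right) 82 = \left(-126\right) 82 = -10332$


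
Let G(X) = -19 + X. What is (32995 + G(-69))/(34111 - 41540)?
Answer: -32907/7429 ≈ -4.4295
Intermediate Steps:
(32995 + G(-69))/(34111 - 41540) = (32995 + (-19 - 69))/(34111 - 41540) = (32995 - 88)/(-7429) = 32907*(-1/7429) = -32907/7429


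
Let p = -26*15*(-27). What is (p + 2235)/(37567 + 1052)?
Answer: 4255/12873 ≈ 0.33054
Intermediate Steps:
p = 10530 (p = -390*(-27) = 10530)
(p + 2235)/(37567 + 1052) = (10530 + 2235)/(37567 + 1052) = 12765/38619 = 12765*(1/38619) = 4255/12873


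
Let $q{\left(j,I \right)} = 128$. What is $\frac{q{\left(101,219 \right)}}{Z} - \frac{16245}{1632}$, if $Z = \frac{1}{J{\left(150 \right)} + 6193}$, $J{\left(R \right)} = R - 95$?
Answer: $\frac{435055321}{544} \approx 7.9973 \cdot 10^{5}$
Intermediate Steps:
$J{\left(R \right)} = -95 + R$ ($J{\left(R \right)} = R - 95 = -95 + R$)
$Z = \frac{1}{6248}$ ($Z = \frac{1}{\left(-95 + 150\right) + 6193} = \frac{1}{55 + 6193} = \frac{1}{6248} \approx 0.00016005$)
$\frac{q{\left(101,219 \right)}}{Z} - \frac{16245}{1632} = 128 \frac{1}{\frac{1}{6248}} - \frac{16245}{1632} = 128 \cdot 6248 - \frac{5415}{544} = 799744 - \frac{5415}{544} = \frac{435055321}{544}$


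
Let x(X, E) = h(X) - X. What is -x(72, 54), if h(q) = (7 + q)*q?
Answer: -5616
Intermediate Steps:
h(q) = q*(7 + q)
x(X, E) = -X + X*(7 + X) (x(X, E) = X*(7 + X) - X = -X + X*(7 + X))
-x(72, 54) = -72*(6 + 72) = -72*78 = -1*5616 = -5616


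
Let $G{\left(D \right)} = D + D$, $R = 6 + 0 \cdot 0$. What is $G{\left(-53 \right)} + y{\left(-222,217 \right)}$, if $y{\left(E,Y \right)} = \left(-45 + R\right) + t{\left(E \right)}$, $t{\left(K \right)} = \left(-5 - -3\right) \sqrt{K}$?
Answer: $-145 - 2 i \sqrt{222} \approx -145.0 - 29.799 i$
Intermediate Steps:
$R = 6$ ($R = 6 + 0 = 6$)
$G{\left(D \right)} = 2 D$
$t{\left(K \right)} = - 2 \sqrt{K}$ ($t{\left(K \right)} = \left(-5 + 3\right) \sqrt{K} = - 2 \sqrt{K}$)
$y{\left(E,Y \right)} = -39 - 2 \sqrt{E}$ ($y{\left(E,Y \right)} = \left(-45 + 6\right) - 2 \sqrt{E} = -39 - 2 \sqrt{E}$)
$G{\left(-53 \right)} + y{\left(-222,217 \right)} = 2 \left(-53\right) - \left(39 + 2 \sqrt{-222}\right) = -106 - \left(39 + 2 i \sqrt{222}\right) = -145 - 2 i \sqrt{222}$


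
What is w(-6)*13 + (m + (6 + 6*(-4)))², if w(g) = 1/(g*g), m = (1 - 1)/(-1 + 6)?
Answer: 11677/36 ≈ 324.36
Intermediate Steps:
m = 0 (m = 0/5 = 0*(⅕) = 0)
w(g) = g⁻²
w(-6)*13 + (m + (6 + 6*(-4)))² = 13/(-6)² + (0 + (6 + 6*(-4)))² = (1/36)*13 + (0 + (6 - 24))² = 13/36 + (0 - 18)² = 13/36 + (-18)² = 13/36 + 324 = 11677/36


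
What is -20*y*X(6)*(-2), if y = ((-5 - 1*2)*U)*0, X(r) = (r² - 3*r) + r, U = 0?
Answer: 0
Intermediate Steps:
X(r) = r² - 2*r
y = 0 (y = ((-5 - 1*2)*0)*0 = ((-5 - 2)*0)*0 = -7*0*0 = 0*0 = 0)
-20*y*X(6)*(-2) = -20*0*(6*(-2 + 6))*(-2) = -20*0*(6*4)*(-2) = -20*0*24*(-2) = -0*(-2) = -20*0 = 0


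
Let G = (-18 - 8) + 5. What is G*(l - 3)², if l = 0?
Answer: -189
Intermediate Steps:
G = -21 (G = -26 + 5 = -21)
G*(l - 3)² = -21*(0 - 3)² = -21*(-3)² = -21*9 = -189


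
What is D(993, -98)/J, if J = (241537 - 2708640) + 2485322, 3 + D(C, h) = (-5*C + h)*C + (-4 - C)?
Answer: -5028559/18219 ≈ -276.01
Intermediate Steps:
D(C, h) = -7 - C + C*(h - 5*C) (D(C, h) = -3 + ((-5*C + h)*C + (-4 - C)) = -3 + ((h - 5*C)*C + (-4 - C)) = -3 + (C*(h - 5*C) + (-4 - C)) = -3 + (-4 - C + C*(h - 5*C)) = -7 - C + C*(h - 5*C))
J = 18219 (J = -2467103 + 2485322 = 18219)
D(993, -98)/J = (-7 - 1*993 - 5*993**2 + 993*(-98))/18219 = (-7 - 993 - 5*986049 - 97314)*(1/18219) = (-7 - 993 - 4930245 - 97314)*(1/18219) = -5028559*1/18219 = -5028559/18219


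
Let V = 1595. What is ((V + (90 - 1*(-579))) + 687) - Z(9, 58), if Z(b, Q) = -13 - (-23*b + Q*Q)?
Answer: 6121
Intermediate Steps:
Z(b, Q) = -13 - Q**2 + 23*b (Z(b, Q) = -13 - (-23*b + Q**2) = -13 - (Q**2 - 23*b) = -13 + (-Q**2 + 23*b) = -13 - Q**2 + 23*b)
((V + (90 - 1*(-579))) + 687) - Z(9, 58) = ((1595 + (90 - 1*(-579))) + 687) - (-13 - 1*58**2 + 23*9) = ((1595 + (90 + 579)) + 687) - (-13 - 1*3364 + 207) = ((1595 + 669) + 687) - (-13 - 3364 + 207) = (2264 + 687) - 1*(-3170) = 2951 + 3170 = 6121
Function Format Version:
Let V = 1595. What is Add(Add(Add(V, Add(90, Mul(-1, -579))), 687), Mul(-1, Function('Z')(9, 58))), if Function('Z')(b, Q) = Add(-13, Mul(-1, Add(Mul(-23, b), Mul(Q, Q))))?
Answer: 6121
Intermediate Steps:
Function('Z')(b, Q) = Add(-13, Mul(-1, Pow(Q, 2)), Mul(23, b)) (Function('Z')(b, Q) = Add(-13, Mul(-1, Add(Mul(-23, b), Pow(Q, 2)))) = Add(-13, Mul(-1, Add(Pow(Q, 2), Mul(-23, b)))) = Add(-13, Add(Mul(-1, Pow(Q, 2)), Mul(23, b))) = Add(-13, Mul(-1, Pow(Q, 2)), Mul(23, b)))
Add(Add(Add(V, Add(90, Mul(-1, -579))), 687), Mul(-1, Function('Z')(9, 58))) = Add(Add(Add(1595, Add(90, Mul(-1, -579))), 687), Mul(-1, Add(-13, Mul(-1, Pow(58, 2)), Mul(23, 9)))) = Add(Add(Add(1595, Add(90, 579)), 687), Mul(-1, Add(-13, Mul(-1, 3364), 207))) = Add(Add(Add(1595, 669), 687), Mul(-1, Add(-13, -3364, 207))) = Add(Add(2264, 687), Mul(-1, -3170)) = Add(2951, 3170) = 6121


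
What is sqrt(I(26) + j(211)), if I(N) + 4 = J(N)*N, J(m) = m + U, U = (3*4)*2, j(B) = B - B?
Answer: 36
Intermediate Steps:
j(B) = 0
U = 24 (U = 12*2 = 24)
J(m) = 24 + m (J(m) = m + 24 = 24 + m)
I(N) = -4 + N*(24 + N) (I(N) = -4 + (24 + N)*N = -4 + N*(24 + N))
sqrt(I(26) + j(211)) = sqrt((-4 + 26*(24 + 26)) + 0) = sqrt((-4 + 26*50) + 0) = sqrt((-4 + 1300) + 0) = sqrt(1296 + 0) = sqrt(1296) = 36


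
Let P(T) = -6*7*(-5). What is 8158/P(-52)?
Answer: 4079/105 ≈ 38.848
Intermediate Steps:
P(T) = 210 (P(T) = -42*(-5) = 210)
8158/P(-52) = 8158/210 = 8158*(1/210) = 4079/105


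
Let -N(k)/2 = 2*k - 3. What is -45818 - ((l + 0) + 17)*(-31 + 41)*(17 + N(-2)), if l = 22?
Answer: -57908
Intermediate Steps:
N(k) = 6 - 4*k (N(k) = -2*(2*k - 3) = -2*(-3 + 2*k) = 6 - 4*k)
-45818 - ((l + 0) + 17)*(-31 + 41)*(17 + N(-2)) = -45818 - ((22 + 0) + 17)*(-31 + 41)*(17 + (6 - 4*(-2))) = -45818 - (22 + 17)*10*(17 + (6 + 8)) = -45818 - 39*10*(17 + 14) = -45818 - 39*10*31 = -45818 - 39*310 = -45818 - 1*12090 = -45818 - 12090 = -57908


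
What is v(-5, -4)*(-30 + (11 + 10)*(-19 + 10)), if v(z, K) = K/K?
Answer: -219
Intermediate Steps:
v(z, K) = 1
v(-5, -4)*(-30 + (11 + 10)*(-19 + 10)) = 1*(-30 + (11 + 10)*(-19 + 10)) = 1*(-30 + 21*(-9)) = 1*(-30 - 189) = 1*(-219) = -219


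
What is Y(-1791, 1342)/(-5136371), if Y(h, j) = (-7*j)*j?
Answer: 12606748/5136371 ≈ 2.4544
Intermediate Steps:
Y(h, j) = -7*j²
Y(-1791, 1342)/(-5136371) = -7*1342²/(-5136371) = -7*1800964*(-1/5136371) = -12606748*(-1/5136371) = 12606748/5136371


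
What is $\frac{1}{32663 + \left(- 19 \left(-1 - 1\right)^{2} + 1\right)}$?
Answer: $\frac{1}{32588} \approx 3.0686 \cdot 10^{-5}$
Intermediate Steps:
$\frac{1}{32663 + \left(- 19 \left(-1 - 1\right)^{2} + 1\right)} = \frac{1}{32663 + \left(- 19 \left(-2\right)^{2} + 1\right)} = \frac{1}{32663 + \left(\left(-19\right) 4 + 1\right)} = \frac{1}{32663 + \left(-76 + 1\right)} = \frac{1}{32663 - 75} = \frac{1}{32588}$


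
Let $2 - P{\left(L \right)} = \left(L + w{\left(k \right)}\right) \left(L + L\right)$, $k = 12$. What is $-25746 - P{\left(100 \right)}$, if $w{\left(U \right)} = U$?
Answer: $-3348$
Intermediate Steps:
$P{\left(L \right)} = 2 - 2 L \left(12 + L\right)$ ($P{\left(L \right)} = 2 - \left(L + 12\right) \left(L + L\right) = 2 - \left(12 + L\right) 2 L = 2 - 2 L \left(12 + L\right)$)
$-25746 - P{\left(100 \right)} = -25746 - \left(2 - 2400 - 2 \cdot 100^{2}\right) = -25746 - \left(2 - 2400 - 20000\right) = -25746 - -22398 = -25746 + 22398 = -3348$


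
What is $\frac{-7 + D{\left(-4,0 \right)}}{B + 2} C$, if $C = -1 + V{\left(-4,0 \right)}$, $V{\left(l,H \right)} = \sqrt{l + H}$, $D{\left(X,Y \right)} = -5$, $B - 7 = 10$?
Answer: $\frac{12}{19} - \frac{24 i}{19} \approx 0.63158 - 1.2632 i$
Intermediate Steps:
$B = 17$ ($B = 7 + 10 = 17$)
$V{\left(l,H \right)} = \sqrt{H + l}$
$C = -1 + 2 i$ ($C = -1 + \sqrt{0 - 4} = -1 + \sqrt{-4} = -1 + 2 i \approx -1.0 + 2.0 i$)
$\frac{-7 + D{\left(-4,0 \right)}}{B + 2} C = \frac{-7 - 5}{17 + 2} \left(-1 + 2 i\right) = - \frac{12}{19} \left(-1 + 2 i\right) = \left(-12\right) \frac{1}{19} \left(-1 + 2 i\right) = - \frac{12 \left(-1 + 2 i\right)}{19} = \frac{12}{19} - \frac{24 i}{19}$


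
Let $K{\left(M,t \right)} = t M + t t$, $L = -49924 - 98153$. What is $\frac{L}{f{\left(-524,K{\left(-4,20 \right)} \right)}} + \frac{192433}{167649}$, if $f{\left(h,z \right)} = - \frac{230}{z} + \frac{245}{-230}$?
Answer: $\frac{18271423940657}{220123137} \approx 83006.0$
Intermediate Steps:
$L = -148077$ ($L = -49924 - 98153 = -148077$)
$K{\left(M,t \right)} = t^{2} + M t$ ($K{\left(M,t \right)} = M t + t^{2} = t^{2} + M t$)
$f{\left(h,z \right)} = - \frac{49}{46} - \frac{230}{z}$ ($f{\left(h,z \right)} = - \frac{230}{z} + 245 \left(- \frac{1}{230}\right) = - \frac{230}{z} - \frac{49}{46} = - \frac{49}{46} - \frac{230}{z}$)
$\frac{L}{f{\left(-524,K{\left(-4,20 \right)} \right)}} + \frac{192433}{167649} = - \frac{148077}{- \frac{49}{46} - \frac{230}{20 \left(-4 + 20\right)}} + \frac{192433}{167649} = - \frac{148077}{- \frac{49}{46} - \frac{230}{20 \cdot 16}} + 192433 \cdot \frac{1}{167649} = - \frac{148077}{- \frac{49}{46} - \frac{230}{320}} + \frac{192433}{167649} = - \frac{148077}{- \frac{49}{46} - \frac{23}{32}} + \frac{192433}{167649} = - \frac{148077}{- \frac{1313}{736}} + \frac{192433}{167649} = \left(-148077\right) \left(- \frac{736}{1313}\right) + \frac{192433}{167649} = \frac{108984672}{1313} + \frac{192433}{167649} = \frac{18271423940657}{220123137}$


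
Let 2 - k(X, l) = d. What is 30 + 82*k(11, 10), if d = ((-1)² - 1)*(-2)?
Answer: 194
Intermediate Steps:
d = 0 (d = (1 - 1)*(-2) = 0*(-2) = 0)
k(X, l) = 2 (k(X, l) = 2 - 1*0 = 2 + 0 = 2)
30 + 82*k(11, 10) = 30 + 82*2 = 30 + 164 = 194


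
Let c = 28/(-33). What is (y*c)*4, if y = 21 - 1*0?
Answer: -784/11 ≈ -71.273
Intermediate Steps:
c = -28/33 (c = 28*(-1/33) = -28/33 ≈ -0.84848)
y = 21 (y = 21 + 0 = 21)
(y*c)*4 = (21*(-28/33))*4 = -196/11*4 = -784/11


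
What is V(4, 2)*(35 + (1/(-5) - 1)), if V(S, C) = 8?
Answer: 1352/5 ≈ 270.40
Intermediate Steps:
V(4, 2)*(35 + (1/(-5) - 1)) = 8*(35 + (1/(-5) - 1)) = 8*(35 + (-⅕*1 - 1)) = 8*(35 + (-⅕ - 1)) = 8*(35 - 6/5) = 8*(169/5) = 1352/5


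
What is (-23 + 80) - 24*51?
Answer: -1167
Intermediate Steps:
(-23 + 80) - 24*51 = 57 - 1224 = -1167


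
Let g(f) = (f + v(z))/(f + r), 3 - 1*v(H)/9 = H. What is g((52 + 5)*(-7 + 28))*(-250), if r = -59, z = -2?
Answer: -155250/569 ≈ -272.85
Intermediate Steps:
v(H) = 27 - 9*H
g(f) = (45 + f)/(-59 + f) (g(f) = (f + (27 - 9*(-2)))/(f - 59) = (f + (27 + 18))/(-59 + f) = (f + 45)/(-59 + f) = (45 + f)/(-59 + f))
g((52 + 5)*(-7 + 28))*(-250) = ((45 + (52 + 5)*(-7 + 28))/(-59 + (52 + 5)*(-7 + 28)))*(-250) = ((45 + 57*21)/(-59 + 57*21))*(-250) = ((45 + 1197)/(-59 + 1197))*(-250) = (1242/1138)*(-250) = ((1/1138)*1242)*(-250) = (621/569)*(-250) = -155250/569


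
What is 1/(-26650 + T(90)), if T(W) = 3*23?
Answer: -1/26581 ≈ -3.7621e-5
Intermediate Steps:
T(W) = 69
1/(-26650 + T(90)) = 1/(-26650 + 69) = 1/(-26581) = -1/26581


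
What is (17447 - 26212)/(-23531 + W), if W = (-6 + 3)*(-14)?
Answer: 8765/23489 ≈ 0.37315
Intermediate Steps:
W = 42 (W = -3*(-14) = 42)
(17447 - 26212)/(-23531 + W) = (17447 - 26212)/(-23531 + 42) = -8765/(-23489) = -8765*(-1/23489) = 8765/23489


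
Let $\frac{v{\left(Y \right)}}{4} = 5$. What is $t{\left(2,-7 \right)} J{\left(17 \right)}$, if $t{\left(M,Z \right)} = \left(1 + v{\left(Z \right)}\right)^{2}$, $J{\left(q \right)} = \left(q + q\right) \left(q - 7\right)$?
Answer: $149940$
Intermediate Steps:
$v{\left(Y \right)} = 20$ ($v{\left(Y \right)} = 4 \cdot 5 = 20$)
$J{\left(q \right)} = 2 q \left(-7 + q\right)$
$t{\left(M,Z \right)} = 441$ ($t{\left(M,Z \right)} = \left(1 + 20\right)^{2} = 21^{2} = 441$)
$t{\left(2,-7 \right)} J{\left(17 \right)} = 441 \cdot 2 \cdot 17 \left(-7 + 17\right) = 441 \cdot 2 \cdot 17 \cdot 10 = 441 \cdot 340 = 149940$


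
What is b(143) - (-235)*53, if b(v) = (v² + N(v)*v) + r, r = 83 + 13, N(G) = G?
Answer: 53449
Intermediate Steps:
r = 96
b(v) = 96 + 2*v² (b(v) = (v² + v*v) + 96 = (v² + v²) + 96 = 2*v² + 96 = 96 + 2*v²)
b(143) - (-235)*53 = (96 + 2*143²) - (-235)*53 = (96 + 2*20449) - 1*(-12455) = (96 + 40898) + 12455 = 40994 + 12455 = 53449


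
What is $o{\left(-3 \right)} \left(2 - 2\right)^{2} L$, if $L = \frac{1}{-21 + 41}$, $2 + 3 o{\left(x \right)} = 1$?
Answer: $0$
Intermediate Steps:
$o{\left(x \right)} = - \frac{1}{3}$ ($o{\left(x \right)} = - \frac{2}{3} + \frac{1}{3} \cdot 1 = - \frac{2}{3} + \frac{1}{3} = - \frac{1}{3}$)
$L = \frac{1}{20} \approx 0.05$
$o{\left(-3 \right)} \left(2 - 2\right)^{2} L = - \frac{\left(2 - 2\right)^{2}}{3} \cdot \frac{1}{20} = - \frac{0^{2}}{3} \cdot \frac{1}{20} = \left(- \frac{1}{3}\right) 0 \cdot \frac{1}{20} = 0 \cdot \frac{1}{20} = 0$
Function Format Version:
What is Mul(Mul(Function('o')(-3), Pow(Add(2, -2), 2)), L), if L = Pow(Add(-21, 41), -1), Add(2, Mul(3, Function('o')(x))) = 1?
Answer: 0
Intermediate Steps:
Function('o')(x) = Rational(-1, 3) (Function('o')(x) = Add(Rational(-2, 3), Mul(Rational(1, 3), 1)) = Add(Rational(-2, 3), Rational(1, 3)) = Rational(-1, 3))
L = Rational(1, 20) (L = Pow(20, -1) = Rational(1, 20) ≈ 0.050000)
Mul(Mul(Function('o')(-3), Pow(Add(2, -2), 2)), L) = Mul(Mul(Rational(-1, 3), Pow(Add(2, -2), 2)), Rational(1, 20)) = Mul(Mul(Rational(-1, 3), Pow(0, 2)), Rational(1, 20)) = Mul(Mul(Rational(-1, 3), 0), Rational(1, 20)) = Mul(0, Rational(1, 20)) = 0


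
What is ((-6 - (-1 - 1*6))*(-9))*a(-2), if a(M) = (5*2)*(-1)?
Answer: 90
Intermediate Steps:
a(M) = -10 (a(M) = 10*(-1) = -10)
((-6 - (-1 - 1*6))*(-9))*a(-2) = ((-6 - (-1 - 1*6))*(-9))*(-10) = ((-6 - (-1 - 6))*(-9))*(-10) = ((-6 - 1*(-7))*(-9))*(-10) = ((-6 + 7)*(-9))*(-10) = (1*(-9))*(-10) = -9*(-10) = 90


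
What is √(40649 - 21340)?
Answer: √19309 ≈ 138.96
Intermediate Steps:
√(40649 - 21340) = √19309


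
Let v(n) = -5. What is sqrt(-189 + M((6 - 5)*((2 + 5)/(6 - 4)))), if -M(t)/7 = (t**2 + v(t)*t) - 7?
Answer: I*sqrt(413)/2 ≈ 10.161*I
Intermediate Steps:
M(t) = 49 - 7*t**2 + 35*t (M(t) = -7*((t**2 - 5*t) - 7) = -7*(-7 + t**2 - 5*t) = 49 - 7*t**2 + 35*t)
sqrt(-189 + M((6 - 5)*((2 + 5)/(6 - 4)))) = sqrt(-189 + (49 - 7*(2 + 5)**2*(6 - 5)**2/(6 - 4)**2 + 35*((6 - 5)*((2 + 5)/(6 - 4))))) = sqrt(-189 + (49 - 7*(1*(7/2))**2 + 35*(1*(7/2)))) = sqrt(-189 + (49 - 7*(7/2)**2 + 35*(7/2))) = sqrt(-189 + (49 - 7*49/4 + 245/2)) = sqrt(-189 + (49 - 343/4 + 245/2)) = sqrt(-189 + 343/4) = sqrt(-413/4) = I*sqrt(413)/2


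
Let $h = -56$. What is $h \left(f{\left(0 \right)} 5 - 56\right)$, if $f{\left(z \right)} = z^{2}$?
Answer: $3136$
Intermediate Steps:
$h \left(f{\left(0 \right)} 5 - 56\right) = - 56 \left(0^{2} \cdot 5 - 56\right) = - 56 \left(0 \cdot 5 - 56\right) = - 56 \left(0 - 56\right) = \left(-56\right) \left(-56\right) = 3136$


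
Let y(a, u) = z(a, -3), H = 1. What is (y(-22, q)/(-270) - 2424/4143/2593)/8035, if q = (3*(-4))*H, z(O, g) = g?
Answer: 3508213/2589551698950 ≈ 1.3548e-6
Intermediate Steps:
q = -12 (q = (3*(-4))*1 = -12*1 = -12)
y(a, u) = -3
(y(-22, q)/(-270) - 2424/4143/2593)/8035 = (-3/(-270) - 2424/4143/2593)/8035 = (-3*(-1/270) - 2424*1/4143*(1/2593))*(1/8035) = (1/90 - 808/1381*1/2593)*(1/8035) = (1/90 - 808/3580933)*(1/8035) = (3508213/322283970)*(1/8035) = 3508213/2589551698950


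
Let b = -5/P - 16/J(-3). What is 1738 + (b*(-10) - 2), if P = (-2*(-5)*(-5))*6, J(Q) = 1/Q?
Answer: 7535/6 ≈ 1255.8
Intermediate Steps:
P = -300 (P = (10*(-5))*6 = -50*6 = -300)
b = 2881/60 (b = -5/(-300) - 16/(1/(-3)) = -5*(-1/300) - 16/(-1/3) = 1/60 - 16*(-3) = 1/60 + 48 = 2881/60 ≈ 48.017)
1738 + (b*(-10) - 2) = 1738 + ((2881/60)*(-10) - 2) = 1738 + (-2881/6 - 2) = 1738 - 2893/6 = 7535/6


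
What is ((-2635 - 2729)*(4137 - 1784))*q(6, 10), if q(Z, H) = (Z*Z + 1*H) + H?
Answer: -706803552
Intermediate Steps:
q(Z, H) = Z² + 2*H (q(Z, H) = (Z² + H) + H = (H + Z²) + H = Z² + 2*H)
((-2635 - 2729)*(4137 - 1784))*q(6, 10) = ((-2635 - 2729)*(4137 - 1784))*(6² + 2*10) = (-5364*2353)*(36 + 20) = -12621492*56 = -706803552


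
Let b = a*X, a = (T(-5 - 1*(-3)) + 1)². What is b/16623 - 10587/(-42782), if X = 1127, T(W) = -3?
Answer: 368848957/711165186 ≈ 0.51865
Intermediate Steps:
a = 4 (a = (-3 + 1)² = (-2)² = 4)
b = 4508 (b = 4*1127 = 4508)
b/16623 - 10587/(-42782) = 4508/16623 - 10587/(-42782) = 4508*(1/16623) - 10587*(-1/42782) = 4508/16623 + 10587/42782 = 368848957/711165186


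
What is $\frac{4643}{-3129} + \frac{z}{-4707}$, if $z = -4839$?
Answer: $- \frac{745930}{1636467} \approx -0.45582$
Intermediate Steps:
$\frac{4643}{-3129} + \frac{z}{-4707} = \frac{4643}{-3129} - \frac{4839}{-4707} = 4643 \left(- \frac{1}{3129}\right) - - \frac{1613}{1569} = - \frac{4643}{3129} + \frac{1613}{1569} = - \frac{745930}{1636467}$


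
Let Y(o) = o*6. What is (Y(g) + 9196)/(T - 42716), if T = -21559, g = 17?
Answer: -9298/64275 ≈ -0.14466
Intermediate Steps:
Y(o) = 6*o
(Y(g) + 9196)/(T - 42716) = (6*17 + 9196)/(-21559 - 42716) = (102 + 9196)/(-64275) = 9298*(-1/64275) = -9298/64275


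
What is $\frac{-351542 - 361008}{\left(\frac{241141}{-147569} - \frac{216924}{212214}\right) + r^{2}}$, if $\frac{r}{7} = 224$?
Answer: $- \frac{3719060640610550}{12832449469620009} \approx -0.28982$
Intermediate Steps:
$r = 1568$ ($r = 7 \cdot 224 = 1568$)
$\frac{-351542 - 361008}{\left(\frac{241141}{-147569} - \frac{216924}{212214}\right) + r^{2}} = \frac{-351542 - 361008}{\left(\frac{241141}{-147569} - \frac{216924}{212214}\right) + 1568^{2}} = - \frac{712550}{\left(241141 \left(- \frac{1}{147569}\right) - \frac{36154}{35369}\right) + 2458624} = - \frac{712550}{\left(- \frac{241141}{147569} - \frac{36154}{35369}\right) + 2458624} = - \frac{712550}{- \frac{13864125655}{5219367961} + 2458624} = - \frac{712550}{\frac{12832449469620009}{5219367961}} = \left(-712550\right) \frac{5219367961}{12832449469620009} = - \frac{3719060640610550}{12832449469620009}$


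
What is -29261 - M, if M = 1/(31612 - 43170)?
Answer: -338198637/11558 ≈ -29261.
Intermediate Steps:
M = -1/11558 (M = 1/(-11558) = -1/11558 ≈ -8.6520e-5)
-29261 - M = -29261 - 1*(-1/11558) = -29261 + 1/11558 = -338198637/11558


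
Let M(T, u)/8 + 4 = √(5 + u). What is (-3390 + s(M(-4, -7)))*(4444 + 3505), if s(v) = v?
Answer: -27201478 + 63592*I*√2 ≈ -2.7201e+7 + 89933.0*I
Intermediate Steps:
M(T, u) = -32 + 8*√(5 + u)
(-3390 + s(M(-4, -7)))*(4444 + 3505) = (-3390 + (-32 + 8*√(5 - 7)))*(4444 + 3505) = (-3390 + (-32 + 8*√(-2)))*7949 = (-3390 + (-32 + 8*(I*√2)))*7949 = (-3390 + (-32 + 8*I*√2))*7949 = (-3422 + 8*I*√2)*7949 = -27201478 + 63592*I*√2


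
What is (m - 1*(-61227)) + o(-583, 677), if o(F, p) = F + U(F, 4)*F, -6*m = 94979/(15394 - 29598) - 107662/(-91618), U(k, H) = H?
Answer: 75885054328293/1301342072 ≈ 58313.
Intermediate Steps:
m = 1195425829/1301342072 (m = -(94979/(15394 - 29598) - 107662/(-91618))/6 = -(94979/(-14204) - 107662*(-1/91618))/6 = -(94979*(-1/14204) + 53831/45809)/6 = -(-94979/14204 + 53831/45809)/6 = -⅙*(-3586277487/650671036) = 1195425829/1301342072 ≈ 0.91861)
o(F, p) = 5*F (o(F, p) = F + 4*F = 5*F)
(m - 1*(-61227)) + o(-583, 677) = (1195425829/1301342072 - 1*(-61227)) + 5*(-583) = (1195425829/1301342072 + 61227) - 2915 = 79678466468173/1301342072 - 2915 = 75885054328293/1301342072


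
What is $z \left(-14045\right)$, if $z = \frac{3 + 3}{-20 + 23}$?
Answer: $-28090$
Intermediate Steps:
$z = 2$ ($z = \frac{6}{3} = 6 \cdot \frac{1}{3} = 2$)
$z \left(-14045\right) = 2 \left(-14045\right) = -28090$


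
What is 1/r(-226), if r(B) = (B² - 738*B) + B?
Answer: 1/217638 ≈ 4.5948e-6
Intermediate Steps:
r(B) = B² - 737*B
1/r(-226) = 1/(-226*(-737 - 226)) = 1/(-226*(-963)) = 1/217638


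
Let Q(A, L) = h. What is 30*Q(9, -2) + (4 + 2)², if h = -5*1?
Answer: -114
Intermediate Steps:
h = -5
Q(A, L) = -5
30*Q(9, -2) + (4 + 2)² = 30*(-5) + (4 + 2)² = -150 + 6² = -150 + 36 = -114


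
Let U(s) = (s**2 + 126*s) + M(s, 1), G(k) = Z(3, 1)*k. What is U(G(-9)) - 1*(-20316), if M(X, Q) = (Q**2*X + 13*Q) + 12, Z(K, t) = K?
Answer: 17641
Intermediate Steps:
M(X, Q) = 12 + 13*Q + X*Q**2 (M(X, Q) = (X*Q**2 + 13*Q) + 12 = (13*Q + X*Q**2) + 12 = 12 + 13*Q + X*Q**2)
G(k) = 3*k
U(s) = 25 + s**2 + 127*s (U(s) = (s**2 + 126*s) + (12 + 13*1 + s*1**2) = (s**2 + 126*s) + (12 + 13 + s*1) = (s**2 + 126*s) + (12 + 13 + s) = (s**2 + 126*s) + (25 + s) = 25 + s**2 + 127*s)
U(G(-9)) - 1*(-20316) = (25 + (3*(-9))**2 + 127*(3*(-9))) - 1*(-20316) = (25 + (-27)**2 + 127*(-27)) + 20316 = (25 + 729 - 3429) + 20316 = -2675 + 20316 = 17641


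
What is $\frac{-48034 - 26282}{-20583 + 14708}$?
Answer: $\frac{74316}{5875} \approx 12.65$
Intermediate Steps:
$\frac{-48034 - 26282}{-20583 + 14708} = - \frac{74316}{-5875} = \left(-74316\right) \left(- \frac{1}{5875}\right) = \frac{74316}{5875}$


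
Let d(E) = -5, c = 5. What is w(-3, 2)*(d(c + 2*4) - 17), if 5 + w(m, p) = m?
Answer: 176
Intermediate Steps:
w(m, p) = -5 + m
w(-3, 2)*(d(c + 2*4) - 17) = (-5 - 3)*(-5 - 17) = -8*(-22) = 176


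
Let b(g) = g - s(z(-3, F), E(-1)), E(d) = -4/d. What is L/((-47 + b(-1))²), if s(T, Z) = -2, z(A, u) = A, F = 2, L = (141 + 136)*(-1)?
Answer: -277/2116 ≈ -0.13091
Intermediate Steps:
L = -277 (L = 277*(-1) = -277)
b(g) = 2 + g (b(g) = g - 1*(-2) = g + 2 = 2 + g)
L/((-47 + b(-1))²) = -277/(-47 + (2 - 1))² = -277/(-47 + 1)² = -277/((-46)²) = -277/2116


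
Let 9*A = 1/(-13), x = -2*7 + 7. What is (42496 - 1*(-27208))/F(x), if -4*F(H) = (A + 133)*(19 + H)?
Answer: -339807/1945 ≈ -174.71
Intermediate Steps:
x = -7 (x = -14 + 7 = -7)
A = -1/117 (A = (⅑)/(-13) = (⅑)*(-1/13) = -1/117 ≈ -0.0085470)
F(H) = -73910/117 - 3890*H/117 (F(H) = -(-1/117 + 133)*(19 + H)/4 = -3890*(19 + H)/117 = -(295640/117 + 15560*H/117)/4 = -73910/117 - 3890*H/117)
(42496 - 1*(-27208))/F(x) = (42496 - 1*(-27208))/(-73910/117 - 3890/117*(-7)) = (42496 + 27208)/(-73910/117 + 27230/117) = 69704/(-15560/39) = 69704*(-39/15560) = -339807/1945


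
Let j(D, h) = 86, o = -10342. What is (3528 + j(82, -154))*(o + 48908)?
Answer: 139377524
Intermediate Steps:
(3528 + j(82, -154))*(o + 48908) = (3528 + 86)*(-10342 + 48908) = 3614*38566 = 139377524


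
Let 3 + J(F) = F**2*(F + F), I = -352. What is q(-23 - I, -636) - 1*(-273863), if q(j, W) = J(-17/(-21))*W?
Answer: 849221965/3087 ≈ 2.7510e+5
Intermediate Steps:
J(F) = -3 + 2*F**3 (J(F) = -3 + F**2*(F + F) = -3 + F**2*(2*F) = -3 + 2*F**3)
q(j, W) = -17957*W/9261 (q(j, W) = (-3 + 2*(-17/(-21))**3)*W = (-3 + 2*(-17*(-1/21))**3)*W = (-3 + 2*(17/21)**3)*W = (-3 + 2*(4913/9261))*W = (-3 + 9826/9261)*W = -17957*W/9261)
q(-23 - I, -636) - 1*(-273863) = -17957/9261*(-636) - 1*(-273863) = 3806884/3087 + 273863 = 849221965/3087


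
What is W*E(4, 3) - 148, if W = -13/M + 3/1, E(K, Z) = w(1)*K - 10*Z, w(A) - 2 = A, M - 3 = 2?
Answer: -776/5 ≈ -155.20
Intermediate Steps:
M = 5 (M = 3 + 2 = 5)
w(A) = 2 + A
E(K, Z) = -10*Z + 3*K (E(K, Z) = (2 + 1)*K - 10*Z = 3*K - 10*Z = -10*Z + 3*K)
W = 2/5 (W = -13/5 + 3/1 = -13*1/5 + 3*1 = -13/5 + 3 = 2/5 ≈ 0.40000)
W*E(4, 3) - 148 = 2*(-10*3 + 3*4)/5 - 148 = 2*(-30 + 12)/5 - 148 = (2/5)*(-18) - 148 = -36/5 - 148 = -776/5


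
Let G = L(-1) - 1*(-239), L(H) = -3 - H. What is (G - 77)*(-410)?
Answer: -65600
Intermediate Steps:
G = 237 (G = (-3 - 1*(-1)) - 1*(-239) = (-3 + 1) + 239 = -2 + 239 = 237)
(G - 77)*(-410) = (237 - 77)*(-410) = 160*(-410) = -65600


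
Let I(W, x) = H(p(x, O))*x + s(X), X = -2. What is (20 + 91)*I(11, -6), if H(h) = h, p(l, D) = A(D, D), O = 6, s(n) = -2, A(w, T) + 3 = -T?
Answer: 5772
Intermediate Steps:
A(w, T) = -3 - T
p(l, D) = -3 - D
I(W, x) = -2 - 9*x (I(W, x) = (-3 - 1*6)*x - 2 = (-3 - 6)*x - 2 = -9*x - 2 = -2 - 9*x)
(20 + 91)*I(11, -6) = (20 + 91)*(-2 - 9*(-6)) = 111*(-2 + 54) = 111*52 = 5772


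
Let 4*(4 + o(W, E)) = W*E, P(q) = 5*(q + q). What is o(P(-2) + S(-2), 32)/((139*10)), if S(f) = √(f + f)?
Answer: -82/695 + 8*I/695 ≈ -0.11799 + 0.011511*I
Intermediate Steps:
P(q) = 10*q (P(q) = 5*(2*q) = 10*q)
S(f) = √2*√f (S(f) = √(2*f) = √2*√f)
o(W, E) = -4 + E*W/4 (o(W, E) = -4 + (W*E)/4 = -4 + (E*W)/4 = -4 + E*W/4)
o(P(-2) + S(-2), 32)/((139*10)) = (-4 + (¼)*32*(10*(-2) + √2*√(-2)))/((139*10)) = (-4 + (¼)*32*(-20 + √2*(I*√2)))/1390 = (-4 + (¼)*32*(-20 + 2*I))*(1/1390) = (-4 + (-160 + 16*I))*(1/1390) = (-164 + 16*I)*(1/1390) = -82/695 + 8*I/695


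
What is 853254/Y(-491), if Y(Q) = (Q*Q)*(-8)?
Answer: -426627/964324 ≈ -0.44241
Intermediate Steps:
Y(Q) = -8*Q**2 (Y(Q) = Q**2*(-8) = -8*Q**2)
853254/Y(-491) = 853254/((-8*(-491)**2)) = 853254/((-8*241081)) = 853254/(-1928648) = 853254*(-1/1928648) = -426627/964324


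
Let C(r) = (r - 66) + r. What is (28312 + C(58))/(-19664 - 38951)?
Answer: -28362/58615 ≈ -0.48387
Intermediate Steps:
C(r) = -66 + 2*r (C(r) = (-66 + r) + r = -66 + 2*r)
(28312 + C(58))/(-19664 - 38951) = (28312 + (-66 + 2*58))/(-19664 - 38951) = (28312 + (-66 + 116))/(-58615) = (28312 + 50)*(-1/58615) = 28362*(-1/58615) = -28362/58615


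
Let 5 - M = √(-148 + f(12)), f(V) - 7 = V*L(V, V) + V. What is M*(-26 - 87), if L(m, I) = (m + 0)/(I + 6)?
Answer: -565 + 1243*I ≈ -565.0 + 1243.0*I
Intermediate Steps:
L(m, I) = m/(6 + I)
f(V) = 7 + V + V²/(6 + V) (f(V) = 7 + (V*(V/(6 + V)) + V) = 7 + (V²/(6 + V) + V) = 7 + (V + V²/(6 + V)) = 7 + V + V²/(6 + V))
M = 5 - 11*I (M = 5 - √(-148 + (12² + (6 + 12)*(7 + 12))/(6 + 12)) = 5 - √(-148 + (144 + 18*19)/18) = 5 - √(-148 + (144 + 342)/18) = 5 - √(-148 + (1/18)*486) = 5 - √(-148 + 27) = 5 - √(-121) = 5 - 11*I ≈ 5.0 - 11.0*I)
M*(-26 - 87) = (5 - 11*I)*(-26 - 87) = (5 - 11*I)*(-113) = -565 + 1243*I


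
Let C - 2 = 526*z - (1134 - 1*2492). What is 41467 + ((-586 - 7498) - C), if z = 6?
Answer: 28867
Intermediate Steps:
C = 4516 (C = 2 + (526*6 - (1134 - 1*2492)) = 2 + (3156 - (1134 - 2492)) = 2 + (3156 - 1*(-1358)) = 2 + (3156 + 1358) = 2 + 4514 = 4516)
41467 + ((-586 - 7498) - C) = 41467 + ((-586 - 7498) - 1*4516) = 41467 + (-8084 - 4516) = 41467 - 12600 = 28867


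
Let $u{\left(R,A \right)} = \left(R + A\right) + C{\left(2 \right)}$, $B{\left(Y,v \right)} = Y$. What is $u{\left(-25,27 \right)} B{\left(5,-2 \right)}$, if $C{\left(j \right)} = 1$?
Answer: $15$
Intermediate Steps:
$u{\left(R,A \right)} = 1 + A + R$ ($u{\left(R,A \right)} = \left(R + A\right) + 1 = \left(A + R\right) + 1 = 1 + A + R$)
$u{\left(-25,27 \right)} B{\left(5,-2 \right)} = \left(1 + 27 - 25\right) 5 = 3 \cdot 5 = 15$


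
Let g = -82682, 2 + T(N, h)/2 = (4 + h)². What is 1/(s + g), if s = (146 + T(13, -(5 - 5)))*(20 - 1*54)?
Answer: -1/88598 ≈ -1.1287e-5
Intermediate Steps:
T(N, h) = -4 + 2*(4 + h)²
s = -5916 (s = (146 + (-4 + 2*(4 - (5 - 5))²))*(20 - 1*54) = (146 + (-4 + 2*(4 - 1*0)²))*(20 - 54) = (146 + (-4 + 2*(4 + 0)²))*(-34) = (146 + (-4 + 2*4²))*(-34) = (146 + (-4 + 2*16))*(-34) = (146 + (-4 + 32))*(-34) = (146 + 28)*(-34) = 174*(-34) = -5916)
1/(s + g) = 1/(-5916 - 82682) = 1/(-88598) = -1/88598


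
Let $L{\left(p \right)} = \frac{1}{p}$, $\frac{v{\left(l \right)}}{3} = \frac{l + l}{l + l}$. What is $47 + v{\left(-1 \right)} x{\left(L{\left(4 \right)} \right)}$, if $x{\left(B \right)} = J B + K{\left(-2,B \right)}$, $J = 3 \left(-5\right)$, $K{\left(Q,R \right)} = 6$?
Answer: $\frac{215}{4} \approx 53.75$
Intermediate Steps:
$J = -15$
$v{\left(l \right)} = 3$ ($v{\left(l \right)} = 3 \frac{l + l}{l + l} = 3 \frac{2 l}{2 l} = 3 \cdot 2 l \frac{1}{2 l} = 3 \cdot 1 = 3$)
$x{\left(B \right)} = 6 - 15 B$ ($x{\left(B \right)} = - 15 B + 6 = 6 - 15 B$)
$47 + v{\left(-1 \right)} x{\left(L{\left(4 \right)} \right)} = 47 + 3 \left(6 - \frac{15}{4}\right) = 47 + 3 \cdot \frac{9}{4} = 47 + \frac{27}{4} = \frac{215}{4}$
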